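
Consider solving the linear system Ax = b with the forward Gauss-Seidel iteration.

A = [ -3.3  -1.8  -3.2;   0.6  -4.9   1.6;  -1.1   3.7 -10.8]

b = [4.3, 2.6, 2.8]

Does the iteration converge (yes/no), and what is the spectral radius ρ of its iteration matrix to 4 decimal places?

Write A = D+L+U with D = diag(-3.3, -4.9, -10.8).
GS T = -(D+L)⁻¹U: row 0 first, T[0,1] = -(-1.8)/(-3.3) = -0.5455; later rows by forward substitution.
  T[0,:] = [+0.0000 -0.5455 -0.9697]
  T[1,:] = [+0.0000 -0.0668 +0.2078]
  T[2,:] = [+0.0000 +0.0327 +0.1700]
|eigenvalues of T|: 0.1958, 0.0926, 0.0000.
spectral radius ρ = 0.1958; 0.1958 < 1, so it converges for any x₀.

yes, ρ = 0.1958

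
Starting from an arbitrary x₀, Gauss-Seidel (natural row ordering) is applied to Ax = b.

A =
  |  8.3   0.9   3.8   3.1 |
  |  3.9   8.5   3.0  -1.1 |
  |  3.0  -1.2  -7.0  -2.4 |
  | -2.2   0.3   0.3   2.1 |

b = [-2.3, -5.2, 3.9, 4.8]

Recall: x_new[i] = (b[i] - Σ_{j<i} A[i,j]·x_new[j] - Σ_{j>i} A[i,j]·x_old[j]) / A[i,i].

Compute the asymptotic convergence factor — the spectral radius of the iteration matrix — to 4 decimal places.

0.7440

A = D + L + U where D = diag(8.3, 8.5, -7, 2.1).
GS T = -(D+L)⁻¹U: row 0 first, T[0,3] = -(3.1)/(8.3) = -0.3735; later rows by forward substitution.
  T[0,:] = [+0.0000, -0.1084, -0.4578, -0.3735]
  T[1,:] = [+0.0000, +0.0498, -0.1429, +0.3008]
  T[2,:] = [+0.0000, -0.0550, -0.1717, -0.5545]
  T[3,:] = [+0.0000, -0.1128, -0.4347, -0.3550]
eigenvalue magnitudes: 0.7440, 0.1359, 0.1359, 0.0000.
spectral radius ρ = 0.7440; 0.7440 < 1: convergent.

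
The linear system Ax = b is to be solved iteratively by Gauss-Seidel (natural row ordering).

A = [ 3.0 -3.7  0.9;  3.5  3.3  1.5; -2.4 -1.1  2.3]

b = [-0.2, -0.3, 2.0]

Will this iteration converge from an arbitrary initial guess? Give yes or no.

Write A = D+L+U with D = diag(3, 3.3, 2.3).
GS T = -(D+L)⁻¹U: row 0 first, T[0,1] = -(-3.7)/(3) = +1.2333; later rows by forward substitution.
  T[0,:] = [+0.0000  +1.2333  -0.3000]
  T[1,:] = [+0.0000  -1.3081  -0.1364]
  T[2,:] = [+0.0000  +0.6614  -0.3783]
moduli |λ_i(T)| = 1.1981, 0.4883, 0.0000.
spectral radius ρ = 1.1981; 1.1981 > 1, so it fails to converge.

no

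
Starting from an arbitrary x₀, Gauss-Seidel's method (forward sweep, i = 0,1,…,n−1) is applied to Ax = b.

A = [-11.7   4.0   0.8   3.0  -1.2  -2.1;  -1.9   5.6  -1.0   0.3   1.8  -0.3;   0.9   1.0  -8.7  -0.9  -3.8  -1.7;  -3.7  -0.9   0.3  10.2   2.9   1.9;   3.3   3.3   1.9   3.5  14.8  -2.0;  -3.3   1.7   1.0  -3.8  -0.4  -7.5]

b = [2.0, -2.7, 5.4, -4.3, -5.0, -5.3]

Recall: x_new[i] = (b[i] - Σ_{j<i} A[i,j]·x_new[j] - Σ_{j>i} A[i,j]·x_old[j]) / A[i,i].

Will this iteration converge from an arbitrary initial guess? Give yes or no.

yes

Write A = D+L+U with D = diag(-11.7, 5.6, -8.7, 10.2, 14.8, -7.5).
T_GS = -(D+L)⁻¹U: row 0 first, T[0,3] = -(3)/(-11.7) = +0.2564; later rows by forward substitution.
  T[0,:] = [+0.0000, +0.3419, +0.0684, +0.2564, -0.1026, -0.1795]
  T[1,:] = [+0.0000, +0.1160, +0.2018, +0.0334, -0.3562, -0.0073]
  T[2,:] = [+0.0000, +0.0487, +0.0303, -0.0731, -0.4883, -0.2148]
  T[3,:] = [+0.0000, +0.1328, +0.0417, +0.0981, -0.3386, -0.2457]
  T[4,:] = [+0.0000, -0.1398, -0.0740, -0.0784, +0.2451, +0.2625]
  T[5,:] = [+0.0000, -0.1775, +0.0025, -0.1605, +0.0578, +0.1592]
|roots of det(T-λI)|: 0.7184, 0.1745, 0.1745, 0.0923, 0.0529, 0.0000.
ρ = 0.7184; 0.7184 < 1: convergent.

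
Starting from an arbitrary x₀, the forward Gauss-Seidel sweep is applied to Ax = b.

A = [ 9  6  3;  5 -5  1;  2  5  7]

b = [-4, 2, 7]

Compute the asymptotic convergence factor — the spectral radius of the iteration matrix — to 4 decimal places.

Split A = D + L + U, D = diag(9, -5, 7).
GS T = -(D+L)⁻¹U: row 0 first, T[0,2] = -(3)/(9) = -0.3333; later rows by forward substitution.
  T[0,:] = [+0.0000  -0.6667  -0.3333]
  T[1,:] = [+0.0000  -0.6667  -0.1333]
  T[2,:] = [+0.0000  +0.6667  +0.1905]
|roots of det(T-λI)|: 0.5460, 0.0698, 0.0000.
spectral radius ρ = 0.5460; 0.5460 < 1, so it converges for any x₀.

0.5460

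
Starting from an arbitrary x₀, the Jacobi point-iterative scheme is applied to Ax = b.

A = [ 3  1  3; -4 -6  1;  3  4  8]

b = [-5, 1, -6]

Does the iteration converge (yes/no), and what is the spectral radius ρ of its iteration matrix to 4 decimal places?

yes, ρ = 0.9232

Split A = D + L + U, D = diag(3, -6, 8).
Jacobi T = -D⁻¹(L+U): T[0,1] = -(1)/(3) = -0.3333; T[0,0] = 0.
  T[0,:] = [+0.0000, -0.3333, -1.0000]
  T[1,:] = [-0.6667, +0.0000, +0.1667]
  T[2,:] = [-0.3750, -0.5000, +0.0000]
|roots of det(T-λI)|: 0.9232, 0.5818, 0.5818.
ρ(T) = max|λ| = 0.9232; 0.9232 < 1 ⇒ converges.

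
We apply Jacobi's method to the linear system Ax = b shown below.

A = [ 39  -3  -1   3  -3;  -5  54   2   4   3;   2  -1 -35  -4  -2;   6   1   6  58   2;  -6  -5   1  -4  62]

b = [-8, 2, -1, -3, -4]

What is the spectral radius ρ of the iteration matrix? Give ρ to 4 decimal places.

A = D + L + U where D = diag(39, 54, -35, 58, 62).
Jacobi T = -D⁻¹(L+U): T[2,3] = -(-4)/(-35) = -0.1143; T[2,2] = 0.
  T[0,:] = [+0.0000  +0.0769  +0.0256  -0.0769  +0.0769]
  T[1,:] = [+0.0926  +0.0000  -0.0370  -0.0741  -0.0556]
  T[2,:] = [+0.0571  -0.0286  +0.0000  -0.1143  -0.0571]
  T[3,:] = [-0.1034  -0.0172  -0.1034  +0.0000  -0.0345]
  T[4,:] = [+0.0968  +0.0806  -0.0161  +0.0645  +0.0000]
|roots of det(T-λI)|: 0.1861, 0.1117, 0.1117, 0.0688, 0.0329.
ρ = 0.1861; 0.1861 < 1, so it converges for any x₀.

0.1861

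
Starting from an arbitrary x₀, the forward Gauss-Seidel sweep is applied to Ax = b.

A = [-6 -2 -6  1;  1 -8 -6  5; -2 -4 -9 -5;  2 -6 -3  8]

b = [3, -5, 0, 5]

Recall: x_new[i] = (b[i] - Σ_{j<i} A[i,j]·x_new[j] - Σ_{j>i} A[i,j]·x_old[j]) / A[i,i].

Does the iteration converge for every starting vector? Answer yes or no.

yes

Write A = D+L+U with D = diag(-6, -8, -9, 8).
GS T = -(D+L)⁻¹U: row 0 first, T[0,3] = -(1)/(-6) = +0.1667; later rows by forward substitution.
  T[0,:] = [+0.0000, -0.3333, -1.0000, +0.1667]
  T[1,:] = [+0.0000, -0.0417, -0.8750, +0.6458]
  T[2,:] = [+0.0000, +0.0926, +0.6111, -0.8796]
  T[3,:] = [+0.0000, +0.0868, -0.1771, +0.1128]
|eigenvalues of T|: 0.8408, 0.2032, 0.2032, 0.0000.
spectral radius ρ = 0.8408; 0.8408 < 1 ⇒ converges.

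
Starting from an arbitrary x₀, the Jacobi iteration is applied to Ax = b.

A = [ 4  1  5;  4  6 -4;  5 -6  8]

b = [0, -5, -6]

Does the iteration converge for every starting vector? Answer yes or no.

no

Split A = D + L + U, D = diag(4, 6, 8).
T_J = -D⁻¹(L+U): T[1,0] = -(4)/(6) = -0.6667; T[1,1] = 0.
  T[0,:] = [+0.0000, -0.2500, -1.2500]
  T[1,:] = [-0.6667, +0.0000, +0.6667]
  T[2,:] = [-0.6250, +0.7500, +0.0000]
moduli |λ_i(T)| = 1.4028, 0.7210, 0.7210.
spectral radius ρ = 1.4028; 1.4028 > 1: divergent.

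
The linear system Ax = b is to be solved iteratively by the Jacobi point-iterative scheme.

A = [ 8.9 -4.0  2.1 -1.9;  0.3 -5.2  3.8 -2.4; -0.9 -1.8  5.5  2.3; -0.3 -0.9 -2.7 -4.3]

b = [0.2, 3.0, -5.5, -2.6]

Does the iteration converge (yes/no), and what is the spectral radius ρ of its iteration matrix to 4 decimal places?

yes, ρ = 0.8989

Write A = D+L+U with D = diag(8.9, -5.2, 5.5, -4.3).
Jacobi: T = -D⁻¹(L+U), T[2,3] = -(2.3)/(5.5) = -0.4182; T[2,2] = 0.
  T[0,:] = [+0.0000 +0.4494 -0.2360 +0.2135]
  T[1,:] = [+0.0577 +0.0000 +0.7308 -0.4615]
  T[2,:] = [+0.1636 +0.3273 +0.0000 -0.4182]
  T[3,:] = [-0.0698 -0.2093 -0.6279 +0.0000]
eigenvalue magnitudes: 0.8989, 0.5296, 0.2041, 0.2041.
spectral radius ρ = 0.8989; 0.8989 < 1: convergent.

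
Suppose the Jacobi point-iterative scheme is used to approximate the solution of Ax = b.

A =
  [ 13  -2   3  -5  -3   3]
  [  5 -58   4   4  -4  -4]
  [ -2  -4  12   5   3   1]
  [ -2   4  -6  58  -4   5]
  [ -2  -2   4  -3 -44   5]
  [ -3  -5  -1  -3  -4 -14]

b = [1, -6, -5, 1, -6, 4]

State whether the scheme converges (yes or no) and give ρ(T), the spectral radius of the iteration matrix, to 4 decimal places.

Split A = D + L + U, D = diag(13, -58, 12, 58, -44, -14).
Jacobi T = -D⁻¹(L+U): T[3,4] = -(-4)/(58) = +0.0690; T[3,3] = 0.
  T[0,:] = [+0.0000  +0.1538  -0.2308  +0.3846  +0.2308  -0.2308]
  T[1,:] = [+0.0862  +0.0000  +0.0690  +0.0690  -0.0690  -0.0690]
  T[2,:] = [+0.1667  +0.3333  +0.0000  -0.4167  -0.2500  -0.0833]
  T[3,:] = [+0.0345  -0.0690  +0.1034  +0.0000  +0.0690  -0.0862]
  T[4,:] = [-0.0455  -0.0455  +0.0909  -0.0682  +0.0000  +0.1136]
  T[5,:] = [-0.2143  -0.3571  -0.0714  -0.2143  -0.2857  +0.0000]
|λ(T)| sorted: 0.3675, 0.2852, 0.2852, 0.1616, 0.1616, 0.1327.
ρ = 0.3675; 0.3675 < 1: convergent.

yes, ρ = 0.3675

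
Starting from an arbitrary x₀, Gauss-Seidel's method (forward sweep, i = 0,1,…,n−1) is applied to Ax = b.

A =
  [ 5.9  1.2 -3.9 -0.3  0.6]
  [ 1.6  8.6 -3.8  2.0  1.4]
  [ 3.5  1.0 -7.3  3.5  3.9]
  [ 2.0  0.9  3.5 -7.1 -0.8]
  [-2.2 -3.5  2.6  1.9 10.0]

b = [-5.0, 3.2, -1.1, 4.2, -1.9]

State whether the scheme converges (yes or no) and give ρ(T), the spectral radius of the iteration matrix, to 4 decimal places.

yes, ρ = 0.6714

Split A = D + L + U, D = diag(5.9, 8.6, -7.3, -7.1, 10).
T_GS = -(D+L)⁻¹U: row 0 first, T[0,3] = -(-0.3)/(5.9) = +0.0508; later rows by forward substitution.
  T[0,:] = [+0.0000 -0.2034 +0.6610 +0.0508 -0.1017]
  T[1,:] = [+0.0000 +0.0378 +0.3189 -0.2420 -0.1439]
  T[2,:] = [+0.0000 -0.0923 +0.3606 +0.4707 +0.4658]
  T[3,:] = [+0.0000 -0.0980 +0.4044 +0.2157 +0.0701]
  T[4,:] = [+0.0000 +0.0111 +0.0864 -0.2369 -0.2071]
|λ(T)| sorted: 0.6714, 0.4117, 0.1130, 0.0342, 0.0000.
ρ = 0.6714; 0.6714 < 1 ⇒ converges.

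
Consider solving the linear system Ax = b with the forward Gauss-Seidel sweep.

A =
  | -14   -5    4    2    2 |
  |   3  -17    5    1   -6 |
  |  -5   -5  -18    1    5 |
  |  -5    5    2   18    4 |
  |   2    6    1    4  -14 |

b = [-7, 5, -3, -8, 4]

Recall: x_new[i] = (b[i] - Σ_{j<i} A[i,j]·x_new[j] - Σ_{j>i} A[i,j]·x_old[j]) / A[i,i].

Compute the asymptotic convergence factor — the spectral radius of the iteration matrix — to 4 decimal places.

0.5281

Let D = diag(-14, -17, -18, 18, -14); L, U the strict triangles.
Gauss-Seidel: T = -(D+L)⁻¹U, row 0 first, T[0,3] = -(2)/(-14) = +0.1429; later rows by forward substitution.
  T[0,:] = [+0.0000, -0.3571, +0.2857, +0.1429, +0.1429]
  T[1,:] = [+0.0000, -0.0630, +0.3445, +0.0840, -0.3277]
  T[2,:] = [+0.0000, +0.1167, -0.1751, -0.0075, +0.3291]
  T[3,:] = [+0.0000, -0.0947, +0.0031, +0.0172, -0.1281]
  T[4,:] = [+0.0000, -0.0967, +0.1769, +0.0608, -0.1331]
|roots of det(T-λI)|: 0.5281, 0.0918, 0.0918, 0.0417, 0.0000.
ρ = 0.5281; 0.5281 < 1: convergent.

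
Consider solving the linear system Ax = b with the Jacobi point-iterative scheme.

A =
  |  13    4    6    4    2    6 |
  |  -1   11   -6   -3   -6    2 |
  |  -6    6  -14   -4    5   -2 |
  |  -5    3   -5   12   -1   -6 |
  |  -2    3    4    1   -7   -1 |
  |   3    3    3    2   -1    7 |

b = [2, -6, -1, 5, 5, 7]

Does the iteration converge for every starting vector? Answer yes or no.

no

Split A = D + L + U, D = diag(13, 11, -14, 12, -7, 7).
Jacobi: T = -D⁻¹(L+U), T[1,3] = -(-3)/(11) = +0.2727; T[1,1] = 0.
  T[0,:] = [+0.0000  -0.3077  -0.4615  -0.3077  -0.1538  -0.4615]
  T[1,:] = [+0.0909  +0.0000  +0.5455  +0.2727  +0.5455  -0.1818]
  T[2,:] = [-0.4286  +0.4286  +0.0000  -0.2857  +0.3571  -0.1429]
  T[3,:] = [+0.4167  -0.2500  +0.4167  +0.0000  +0.0833  +0.5000]
  T[4,:] = [-0.2857  +0.4286  +0.5714  +0.1429  +0.0000  -0.1429]
  T[5,:] = [-0.4286  -0.4286  -0.4286  -0.2857  +0.1429  +0.0000]
|roots of det(T-λI)|: 1.1368, 0.6609, 0.6609, 0.4726, 0.4624, 0.4624.
ρ = 1.1368; 1.1368 > 1, so it fails to converge.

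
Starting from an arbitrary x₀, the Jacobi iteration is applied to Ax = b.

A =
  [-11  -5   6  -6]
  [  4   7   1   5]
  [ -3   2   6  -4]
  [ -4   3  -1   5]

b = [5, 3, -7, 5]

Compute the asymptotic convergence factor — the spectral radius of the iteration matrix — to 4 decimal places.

1.1336

Let D = diag(-11, 7, 6, 5); L, U the strict triangles.
Jacobi T = -D⁻¹(L+U): T[1,3] = -(5)/(7) = -0.7143; T[1,1] = 0.
  T[0,:] = [+0.0000  -0.4545  +0.5455  -0.5455]
  T[1,:] = [-0.5714  +0.0000  -0.1429  -0.7143]
  T[2,:] = [+0.5000  -0.3333  +0.0000  +0.6667]
  T[3,:] = [+0.8000  -0.6000  +0.2000  +0.0000]
|λ(T)| sorted: 1.1336, 0.5530, 0.5530, 0.3484.
spectral radius ρ = 1.1336; 1.1336 > 1, so it fails to converge.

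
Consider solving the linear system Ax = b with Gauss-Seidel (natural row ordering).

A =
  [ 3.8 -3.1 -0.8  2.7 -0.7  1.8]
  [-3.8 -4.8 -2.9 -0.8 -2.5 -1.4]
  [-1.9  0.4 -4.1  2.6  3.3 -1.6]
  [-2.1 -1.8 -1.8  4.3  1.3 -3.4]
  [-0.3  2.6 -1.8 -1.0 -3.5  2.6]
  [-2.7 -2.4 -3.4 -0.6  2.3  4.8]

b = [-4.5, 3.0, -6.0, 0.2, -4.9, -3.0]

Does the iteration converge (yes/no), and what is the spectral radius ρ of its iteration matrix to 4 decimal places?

Write A = D+L+U with D = diag(3.8, -4.8, -4.1, 4.3, -3.5, 4.8).
GS T = -(D+L)⁻¹U: row 0 first, T[0,2] = -(-0.8)/(3.8) = +0.2105; later rows by forward substitution.
  T[0,:] = [+0.0000, +0.8158, +0.2105, -0.7105, +0.1842, -0.4737]
  T[1,:] = [+0.0000, -0.6458, -0.7708, +0.3958, -0.6667, +0.0833]
  T[2,:] = [+0.0000, -0.4411, -0.1728, +1.0020, +0.6545, -0.1626]
  T[3,:] = [+0.0000, -0.0566, -0.2922, +0.2382, -0.2175, +0.5262]
  T[4,:] = [+0.0000, -0.3067, -0.4183, -0.2284, -0.7855, +0.7786]
  T[5,:] = [+0.0000, -0.0366, -0.2254, +0.6472, +0.5831, -0.6473]
eigenvalue magnitudes: 1.4163, 1.1832, 0.4694, 0.4694, 0.1070, 0.0000.
ρ(T) = max|λ| = 1.4163; 1.4163 > 1: divergent.

no, ρ = 1.4163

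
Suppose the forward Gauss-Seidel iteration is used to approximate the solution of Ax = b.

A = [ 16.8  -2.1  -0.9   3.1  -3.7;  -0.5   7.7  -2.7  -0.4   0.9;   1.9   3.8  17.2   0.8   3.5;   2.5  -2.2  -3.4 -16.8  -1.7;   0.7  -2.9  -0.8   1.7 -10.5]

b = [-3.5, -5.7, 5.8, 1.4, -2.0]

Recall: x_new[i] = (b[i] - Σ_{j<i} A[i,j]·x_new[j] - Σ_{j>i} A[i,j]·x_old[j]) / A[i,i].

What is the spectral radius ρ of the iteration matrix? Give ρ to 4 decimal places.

0.1773

Split A = D + L + U, D = diag(16.8, 7.7, 17.2, -16.8, -10.5).
GS T = -(D+L)⁻¹U: row 0 first, T[0,3] = -(3.1)/(16.8) = -0.1845; later rows by forward substitution.
  T[0,:] = [+0.0000, +0.1250, +0.0536, -0.1845, +0.2202]
  T[1,:] = [+0.0000, +0.0081, +0.3541, +0.0400, -0.1026]
  T[2,:] = [+0.0000, -0.0156, -0.0842, -0.0350, -0.2052]
  T[3,:] = [+0.0000, +0.0207, -0.0214, -0.0256, -0.0135]
  T[4,:] = [+0.0000, +0.0106, -0.0913, -0.0248, +0.0565]
|eigenvalues of T|: 0.1773, 0.0846, 0.0303, 0.0303, 0.0000.
spectral radius ρ = 0.1773; 0.1773 < 1: convergent.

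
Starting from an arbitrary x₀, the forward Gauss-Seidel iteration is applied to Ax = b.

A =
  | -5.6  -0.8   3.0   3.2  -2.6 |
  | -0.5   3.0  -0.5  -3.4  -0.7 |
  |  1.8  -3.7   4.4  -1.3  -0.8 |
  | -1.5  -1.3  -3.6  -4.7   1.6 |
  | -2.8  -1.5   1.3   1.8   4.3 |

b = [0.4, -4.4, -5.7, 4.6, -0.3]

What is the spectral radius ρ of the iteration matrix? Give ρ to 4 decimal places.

Write A = D+L+U with D = diag(-5.6, 3, 4.4, -4.7, 4.3).
Gauss-Seidel: T = -(D+L)⁻¹U, row 0 first, T[0,4] = -(-2.6)/(-5.6) = -0.4643; later rows by forward substitution.
  T[0,:] = [+0.0000 -0.1429 +0.5357 +0.5714 -0.4643]
  T[1,:] = [+0.0000 -0.0238 +0.2560 +1.2286 +0.1560]
  T[2,:] = [+0.0000 +0.0384 -0.0039 +1.0948 +0.5029]
  T[3,:] = [+0.0000 +0.0228 -0.2388 -1.3608 +0.0603]
  T[4,:] = [+0.0000 -0.1225 +0.5393 +1.0393 -0.4252]
eigenvalue magnitudes: 1.3348, 0.6410, 0.1500, 0.0122, 0.0000.
ρ = 1.3348; 1.3348 > 1 ⇒ diverges.

1.3348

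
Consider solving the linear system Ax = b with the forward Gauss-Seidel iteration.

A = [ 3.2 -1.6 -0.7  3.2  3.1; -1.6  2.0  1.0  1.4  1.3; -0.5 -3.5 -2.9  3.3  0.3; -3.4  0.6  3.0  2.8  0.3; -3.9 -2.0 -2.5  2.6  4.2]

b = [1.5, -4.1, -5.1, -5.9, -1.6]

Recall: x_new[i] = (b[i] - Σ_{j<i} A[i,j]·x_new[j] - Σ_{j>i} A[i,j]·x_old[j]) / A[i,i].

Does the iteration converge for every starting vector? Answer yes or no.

no

Split A = D + L + U, D = diag(3.2, 2, -2.9, 2.8, 4.2).
Gauss-Seidel: T = -(D+L)⁻¹U, row 0 first, T[0,2] = -(-0.7)/(3.2) = +0.2187; later rows by forward substitution.
  T[0,:] = [+0.0000 +0.5000 +0.2187 -1.0000 -0.9687]
  T[1,:] = [+0.0000 +0.4000 -0.3250 -1.5000 -1.4250]
  T[2,:] = [+0.0000 -0.5690 +0.3545 +3.1207 +1.9903]
  T[3,:] = [+0.0000 +1.1310 -0.0446 -4.2365 -3.1106]
  T[4,:] = [+0.0000 -0.3841 +0.2870 +2.8373 +1.5322]
eigenvalue magnitudes: 1.5112, 0.5773, 0.5773, 0.0562, 0.0000.
ρ = 1.5112; 1.5112 > 1 ⇒ diverges.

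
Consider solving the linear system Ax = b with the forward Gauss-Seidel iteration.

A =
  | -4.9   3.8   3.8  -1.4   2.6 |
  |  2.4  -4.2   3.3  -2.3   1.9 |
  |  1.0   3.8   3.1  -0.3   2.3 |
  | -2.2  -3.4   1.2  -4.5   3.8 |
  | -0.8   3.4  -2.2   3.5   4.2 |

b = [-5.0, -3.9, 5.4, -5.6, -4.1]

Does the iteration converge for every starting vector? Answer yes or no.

Let D = diag(-4.9, -4.2, 3.1, -4.5, 4.2); L, U the strict triangles.
GS T = -(D+L)⁻¹U: row 0 first, T[0,4] = -(2.6)/(-4.9) = +0.5306; later rows by forward substitution.
  T[0,:] = [+0.0000 +0.7755 +0.7755 -0.2857 +0.5306]
  T[1,:] = [+0.0000 +0.4431 +1.2289 -0.7109 +0.7556]
  T[2,:] = [+0.0000 -0.7934 -1.7565 +1.0603 -1.8393]
  T[3,:] = [+0.0000 -0.9255 -1.7760 +0.9596 -0.4763]
  T[4,:] = [+0.0000 +0.1447 -0.2871 +0.2768 -1.0771]
eigenvalue magnitudes: 1.5290, 0.4300, 0.4300, 0.0335, 0.0000.
ρ(T) = max|λ| = 1.5290; 1.5290 > 1 ⇒ diverges.

no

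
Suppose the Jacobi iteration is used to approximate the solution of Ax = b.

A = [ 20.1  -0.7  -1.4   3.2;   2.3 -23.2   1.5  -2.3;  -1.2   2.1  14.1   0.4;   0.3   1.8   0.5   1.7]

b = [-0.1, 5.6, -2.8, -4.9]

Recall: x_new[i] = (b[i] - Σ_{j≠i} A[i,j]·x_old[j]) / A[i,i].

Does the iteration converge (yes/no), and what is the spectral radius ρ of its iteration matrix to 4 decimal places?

yes, ρ = 0.4289

Write A = D+L+U with D = diag(20.1, -23.2, 14.1, 1.7).
Jacobi: T = -D⁻¹(L+U), T[3,0] = -(0.3)/(1.7) = -0.1765; T[3,3] = 0.
  T[0,:] = [+0.0000, +0.0348, +0.0697, -0.1592]
  T[1,:] = [+0.0991, +0.0000, +0.0647, -0.0991]
  T[2,:] = [+0.0851, -0.1489, +0.0000, -0.0284]
  T[3,:] = [-0.1765, -1.0588, -0.2941, +0.0000]
|eigenvalues of T|: 0.4289, 0.2692, 0.1609, 0.0011.
spectral radius ρ = 0.4289; 0.4289 < 1, so it converges for any x₀.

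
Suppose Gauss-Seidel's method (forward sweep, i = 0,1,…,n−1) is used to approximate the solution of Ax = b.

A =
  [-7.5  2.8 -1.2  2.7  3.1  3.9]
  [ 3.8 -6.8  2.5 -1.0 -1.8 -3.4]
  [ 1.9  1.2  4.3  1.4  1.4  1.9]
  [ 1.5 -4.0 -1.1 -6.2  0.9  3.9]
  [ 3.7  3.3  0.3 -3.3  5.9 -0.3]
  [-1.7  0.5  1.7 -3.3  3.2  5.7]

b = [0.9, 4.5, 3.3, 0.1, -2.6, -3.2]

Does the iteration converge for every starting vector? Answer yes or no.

Write A = D+L+U with D = diag(-7.5, -6.8, 4.3, -6.2, 5.9, 5.7).
T_GS = -(D+L)⁻¹U: row 0 first, T[0,5] = -(3.9)/(-7.5) = +0.5200; later rows by forward substitution.
  T[0,:] = [+0.0000  +0.3733  -0.1600  +0.3600  +0.4133  +0.5200]
  T[1,:] = [+0.0000  +0.2086  +0.2782  +0.0541  -0.0337  -0.2094]
  T[2,:] = [+0.0000  -0.2232  -0.0069  -0.4998  -0.4988  -0.6132]
  T[3,:] = [+0.0000  -0.0047  -0.2170  +0.1408  +0.3554  +0.9987]
  T[4,:] = [+0.0000  -0.3421  -0.1763  -0.1518  -0.0162  +0.4317]
  T[5,:] = [+0.0000  +0.3489  -0.0967  +0.4185  +0.4899  +0.6922]
|eigenvalues of T|: 1.3332, 0.2892, 0.2892, 0.2310, 0.0038, 0.0000.
ρ(T) = max|λ| = 1.3332; 1.3332 > 1 ⇒ diverges.

no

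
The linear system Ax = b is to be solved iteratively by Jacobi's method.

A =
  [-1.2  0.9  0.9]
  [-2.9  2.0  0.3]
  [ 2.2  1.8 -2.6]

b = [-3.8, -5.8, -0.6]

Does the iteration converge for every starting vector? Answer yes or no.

no

A = D + L + U where D = diag(-1.2, 2, -2.6).
Jacobi T = -D⁻¹(L+U): T[0,2] = -(0.9)/(-1.2) = +0.7500; T[0,0] = 0.
  T[0,:] = [+0.0000  +0.7500  +0.7500]
  T[1,:] = [+1.4500  +0.0000  -0.1500]
  T[2,:] = [+0.8462  +0.6923  +0.0000]
|λ(T)| sorted: 1.4404, 0.9695, 0.4710.
spectral radius ρ = 1.4404; 1.4404 > 1, so it fails to converge.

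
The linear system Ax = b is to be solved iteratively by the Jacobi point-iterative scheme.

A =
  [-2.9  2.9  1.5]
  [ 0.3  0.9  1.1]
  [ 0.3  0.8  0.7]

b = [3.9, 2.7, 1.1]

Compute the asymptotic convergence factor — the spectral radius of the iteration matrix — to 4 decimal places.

Split A = D + L + U, D = diag(-2.9, 0.9, 0.7).
T_J = -D⁻¹(L+U): T[2,0] = -(0.3)/(0.7) = -0.4286; T[2,2] = 0.
  T[0,:] = [+0.0000 +1.0000 +0.5172]
  T[1,:] = [-0.3333 +0.0000 -1.2222]
  T[2,:] = [-0.4286 -1.1429 +0.0000]
|roots of det(T-λI)|: 1.2009, 0.7748, 0.7748.
spectral radius ρ = 1.2009; 1.2009 > 1: divergent.

1.2009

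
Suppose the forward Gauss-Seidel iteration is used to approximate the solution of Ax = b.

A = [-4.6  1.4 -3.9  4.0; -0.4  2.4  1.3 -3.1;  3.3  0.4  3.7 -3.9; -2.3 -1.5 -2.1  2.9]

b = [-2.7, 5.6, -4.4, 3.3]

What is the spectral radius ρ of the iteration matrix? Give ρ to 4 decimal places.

1.6605

Write A = D+L+U with D = diag(-4.6, 2.4, 3.7, 2.9).
T_GS = -(D+L)⁻¹U: row 0 first, T[0,2] = -(-3.9)/(-4.6) = -0.8478; later rows by forward substitution.
  T[0,:] = [+0.0000, +0.3043, -0.8478, +0.8696]
  T[1,:] = [+0.0000, +0.0507, -0.6830, +1.4366]
  T[2,:] = [+0.0000, -0.2769, +0.8300, +0.1232]
  T[3,:] = [+0.0000, +0.0671, -0.4246, +1.5219]
|λ(T)| sorted: 1.6605, 0.8408, 0.0987, 0.0000.
ρ = 1.6605; 1.6605 > 1, so it fails to converge.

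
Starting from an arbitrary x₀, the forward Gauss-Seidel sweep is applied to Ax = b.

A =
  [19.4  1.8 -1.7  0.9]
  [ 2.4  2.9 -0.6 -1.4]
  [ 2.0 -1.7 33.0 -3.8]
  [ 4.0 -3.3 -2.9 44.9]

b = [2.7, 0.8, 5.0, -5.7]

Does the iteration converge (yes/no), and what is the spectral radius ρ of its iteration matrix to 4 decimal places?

yes, ρ = 0.1671

Split A = D + L + U, D = diag(19.4, 2.9, 33, 44.9).
GS T = -(D+L)⁻¹U: row 0 first, T[0,1] = -(1.8)/(19.4) = -0.0928; later rows by forward substitution.
  T[0,:] = [+0.0000  -0.0928  +0.0876  -0.0464]
  T[1,:] = [+0.0000  +0.0768  +0.1344  +0.5212]
  T[2,:] = [+0.0000  +0.0096  +0.0016  +0.1448]
  T[3,:] = [+0.0000  +0.0145  +0.0022  +0.0518]
|λ(T)| sorted: 0.1671, 0.0343, 0.0343, 0.0000.
ρ(T) = max|λ| = 0.1671; 0.1671 < 1 ⇒ converges.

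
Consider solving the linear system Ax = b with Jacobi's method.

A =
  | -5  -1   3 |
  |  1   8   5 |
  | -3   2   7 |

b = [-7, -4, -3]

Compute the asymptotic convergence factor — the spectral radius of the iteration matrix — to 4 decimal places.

Split A = D + L + U, D = diag(-5, 8, 7).
T_J = -D⁻¹(L+U): T[1,2] = -(5)/(8) = -0.6250; T[1,1] = 0.
  T[0,:] = [+0.0000  -0.2000  +0.6000]
  T[1,:] = [-0.1250  +0.0000  -0.6250]
  T[2,:] = [+0.4286  -0.2857  +0.0000]
|roots of det(T-λI)|: 0.7489, 0.5746, 0.1743.
ρ(T) = max|λ| = 0.7489; 0.7489 < 1, so it converges for any x₀.

0.7489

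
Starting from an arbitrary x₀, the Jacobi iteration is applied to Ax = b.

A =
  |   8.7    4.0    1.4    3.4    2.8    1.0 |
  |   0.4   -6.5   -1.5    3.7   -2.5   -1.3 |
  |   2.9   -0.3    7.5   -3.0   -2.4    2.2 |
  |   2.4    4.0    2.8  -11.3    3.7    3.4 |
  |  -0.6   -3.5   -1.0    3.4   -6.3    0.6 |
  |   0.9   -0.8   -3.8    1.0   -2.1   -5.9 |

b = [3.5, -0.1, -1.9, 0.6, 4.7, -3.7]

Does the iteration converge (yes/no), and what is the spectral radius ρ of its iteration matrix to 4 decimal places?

no, ρ = 1.1310

Split A = D + L + U, D = diag(8.7, -6.5, 7.5, -11.3, -6.3, -5.9).
Jacobi: T = -D⁻¹(L+U), T[0,3] = -(3.4)/(8.7) = -0.3908; T[0,0] = 0.
  T[0,:] = [+0.0000  -0.4598  -0.1609  -0.3908  -0.3218  -0.1149]
  T[1,:] = [+0.0615  +0.0000  -0.2308  +0.5692  -0.3846  -0.2000]
  T[2,:] = [-0.3867  +0.0400  +0.0000  +0.4000  +0.3200  -0.2933]
  T[3,:] = [+0.2124  +0.3540  +0.2478  +0.0000  +0.3274  +0.3009]
  T[4,:] = [-0.0952  -0.5556  -0.1587  +0.5397  +0.0000  +0.0952]
  T[5,:] = [+0.1525  -0.1356  -0.6441  +0.1695  -0.3559  +0.0000]
|λ(T)| sorted: 1.1310, 0.6350, 0.6350, 0.3025, 0.2324, 0.2025.
ρ(T) = max|λ| = 1.1310; 1.1310 > 1 ⇒ diverges.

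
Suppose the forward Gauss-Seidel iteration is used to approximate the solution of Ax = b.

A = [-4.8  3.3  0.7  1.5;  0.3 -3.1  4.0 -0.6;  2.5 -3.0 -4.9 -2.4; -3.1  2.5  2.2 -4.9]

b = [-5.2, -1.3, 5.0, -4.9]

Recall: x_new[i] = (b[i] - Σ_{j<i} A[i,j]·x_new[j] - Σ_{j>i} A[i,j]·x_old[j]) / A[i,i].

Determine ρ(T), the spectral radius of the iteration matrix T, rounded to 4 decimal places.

0.9177

Split A = D + L + U, D = diag(-4.8, -3.1, -4.9, -4.9).
Gauss-Seidel: T = -(D+L)⁻¹U, row 0 first, T[0,3] = -(1.5)/(-4.8) = +0.3125; later rows by forward substitution.
  T[0,:] = [+0.0000  +0.6875  +0.1458  +0.3125]
  T[1,:] = [+0.0000  +0.0665  +1.3044  -0.1633]
  T[2,:] = [+0.0000  +0.3100  -0.7242  -0.2304]
  T[3,:] = [+0.0000  -0.2618  +0.2481  -0.3845]
|λ(T)| sorted: 0.9177, 0.6130, 0.4886, 0.0000.
ρ = 0.9177; 0.9177 < 1, so it converges for any x₀.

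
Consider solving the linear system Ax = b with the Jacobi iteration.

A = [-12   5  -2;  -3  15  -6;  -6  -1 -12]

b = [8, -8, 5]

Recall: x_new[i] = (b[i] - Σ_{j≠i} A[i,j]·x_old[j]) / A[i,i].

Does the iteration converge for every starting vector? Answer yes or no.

Let D = diag(-12, 15, -12); L, U the strict triangles.
Jacobi T = -D⁻¹(L+U): T[2,0] = -(-6)/(-12) = -0.5000; T[2,2] = 0.
  T[0,:] = [+0.0000 +0.4167 -0.1667]
  T[1,:] = [+0.2000 +0.0000 +0.4000]
  T[2,:] = [-0.5000 -0.0833 +0.0000]
|λ(T)| sorted: 0.5333, 0.3887, 0.3887.
ρ = 0.5333; 0.5333 < 1: convergent.

yes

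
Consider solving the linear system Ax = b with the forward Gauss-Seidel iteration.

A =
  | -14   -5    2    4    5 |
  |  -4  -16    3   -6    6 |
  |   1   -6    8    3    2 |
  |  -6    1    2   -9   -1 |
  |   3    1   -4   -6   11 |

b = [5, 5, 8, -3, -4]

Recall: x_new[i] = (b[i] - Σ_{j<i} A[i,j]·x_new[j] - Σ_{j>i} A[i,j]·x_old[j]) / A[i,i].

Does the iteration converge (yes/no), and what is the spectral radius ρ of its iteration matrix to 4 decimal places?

yes, ρ = 0.8429

Write A = D+L+U with D = diag(-14, -16, 8, -9, 11).
GS T = -(D+L)⁻¹U: row 0 first, T[0,1] = -(-5)/(-14) = -0.3571; later rows by forward substitution.
  T[0,:] = [+0.0000 -0.3571 +0.1429 +0.2857 +0.3571]
  T[1,:] = [+0.0000 +0.0893 +0.1518 -0.4464 +0.2857]
  T[2,:] = [+0.0000 +0.1116 +0.0960 -0.7455 -0.0804]
  T[3,:] = [+0.0000 +0.2728 -0.0570 -0.4058 -0.3353]
  T[4,:] = [+0.0000 +0.2787 -0.0490 -0.5298 -0.3355]
|roots of det(T-λI)|: 0.8429, 0.2121, 0.2121, 0.0201, 0.0000.
spectral radius ρ = 0.8429; 0.8429 < 1, so it converges for any x₀.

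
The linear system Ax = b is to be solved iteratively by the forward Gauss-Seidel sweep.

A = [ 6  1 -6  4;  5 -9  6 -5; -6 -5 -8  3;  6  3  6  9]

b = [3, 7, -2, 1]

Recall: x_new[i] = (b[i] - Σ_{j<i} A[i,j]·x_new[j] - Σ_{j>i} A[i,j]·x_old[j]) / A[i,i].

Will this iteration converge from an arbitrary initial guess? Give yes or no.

no

Write A = D+L+U with D = diag(6, -9, -8, 9).
GS T = -(D+L)⁻¹U: row 0 first, T[0,3] = -(4)/(6) = -0.6667; later rows by forward substitution.
  T[0,:] = [+0.0000 -0.1667 +1.0000 -0.6667]
  T[1,:] = [+0.0000 -0.0926 +1.2222 -0.9259]
  T[2,:] = [+0.0000 +0.1829 -1.5139 +1.4537]
  T[3,:] = [+0.0000 +0.0201 -0.0648 -0.2160]
|λ(T)| sorted: 1.5717, 0.3082, 0.0574, 0.0000.
ρ = 1.5717; 1.5717 > 1, so it fails to converge.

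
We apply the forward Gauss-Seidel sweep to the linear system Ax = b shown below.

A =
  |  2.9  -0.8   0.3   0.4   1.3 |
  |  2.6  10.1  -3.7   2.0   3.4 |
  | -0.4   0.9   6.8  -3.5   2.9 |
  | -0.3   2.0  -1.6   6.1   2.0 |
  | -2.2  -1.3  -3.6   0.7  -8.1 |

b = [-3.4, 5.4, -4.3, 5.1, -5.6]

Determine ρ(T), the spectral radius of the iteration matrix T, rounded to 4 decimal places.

A = D + L + U where D = diag(2.9, 10.1, 6.8, 6.1, -8.1).
GS T = -(D+L)⁻¹U: row 0 first, T[0,4] = -(1.3)/(2.9) = -0.4483; later rows by forward substitution.
  T[0,:] = [+0.0000, +0.2759, -0.1034, -0.1379, -0.4483]
  T[1,:] = [+0.0000, -0.0710, +0.3930, -0.1625, -0.2212]
  T[2,:] = [+0.0000, +0.0256, -0.0581, +0.5281, -0.4236]
  T[3,:] = [+0.0000, +0.0436, -0.1492, +0.1850, -0.3885]
  T[4,:] = [+0.0000, -0.0712, -0.0220, -0.1552, +0.3119]
moduli |λ_i(T)| = 0.5254, 0.2596, 0.2596, 0.1308, 0.0000.
spectral radius ρ = 0.5254; 0.5254 < 1 ⇒ converges.

0.5254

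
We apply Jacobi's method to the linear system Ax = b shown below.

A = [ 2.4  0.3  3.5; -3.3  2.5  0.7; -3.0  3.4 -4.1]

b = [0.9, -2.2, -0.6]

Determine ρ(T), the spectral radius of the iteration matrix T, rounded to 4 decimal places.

1.3636

Split A = D + L + U, D = diag(2.4, 2.5, -4.1).
Jacobi T = -D⁻¹(L+U): T[1,2] = -(0.7)/(2.5) = -0.2800; T[1,1] = 0.
  T[0,:] = [+0.0000, -0.1250, -1.4583]
  T[1,:] = [+1.3200, +0.0000, -0.2800]
  T[2,:] = [-0.7317, +0.8293, +0.0000]
|roots of det(T-λI)|: 1.3636, 1.0906, 1.0906.
ρ = 1.3636; 1.3636 > 1: divergent.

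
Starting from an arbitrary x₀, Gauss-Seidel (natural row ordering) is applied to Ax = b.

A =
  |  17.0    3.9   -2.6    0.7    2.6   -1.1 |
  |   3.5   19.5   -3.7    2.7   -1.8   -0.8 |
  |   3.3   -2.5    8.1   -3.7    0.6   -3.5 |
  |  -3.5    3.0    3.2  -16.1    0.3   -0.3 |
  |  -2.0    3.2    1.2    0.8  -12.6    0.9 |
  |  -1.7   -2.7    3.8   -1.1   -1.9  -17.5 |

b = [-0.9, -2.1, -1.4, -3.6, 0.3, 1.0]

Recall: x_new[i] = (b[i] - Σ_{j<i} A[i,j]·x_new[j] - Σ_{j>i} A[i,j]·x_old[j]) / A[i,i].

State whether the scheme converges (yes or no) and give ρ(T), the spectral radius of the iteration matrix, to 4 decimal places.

yes, ρ = 0.2706

Diagonal D = diag(17, 19.5, 8.1, -16.1, -12.6, -17.5); L, U strict lower/upper.
Gauss-Seidel: T = -(D+L)⁻¹U, row 0 first, T[0,4] = -(2.6)/(17) = -0.1529; later rows by forward substitution.
  T[0,:] = [+0.0000 -0.2294 +0.1529 -0.0412 -0.1529 +0.0647]
  T[1,:] = [+0.0000 +0.0412 +0.1623 -0.1311 +0.1198 +0.0294]
  T[2,:] = [+0.0000 +0.1062 -0.0122 +0.4331 +0.0252 +0.4148]
  T[3,:] = [+0.0000 +0.0786 -0.0054 +0.0706 +0.0792 +0.0552]
  T[4,:] = [+0.0000 +0.0620 +0.0154 +0.0190 +0.0621 +0.1116]
  T[5,:] = [+0.0000 +0.0273 -0.0439 +0.1118 -0.0099 +0.0637]
|eigenvalues of T|: 0.2706, 0.1695, 0.1695, 0.0182, 0.0182, 0.0000.
ρ = 0.2706; 0.2706 < 1, so it converges for any x₀.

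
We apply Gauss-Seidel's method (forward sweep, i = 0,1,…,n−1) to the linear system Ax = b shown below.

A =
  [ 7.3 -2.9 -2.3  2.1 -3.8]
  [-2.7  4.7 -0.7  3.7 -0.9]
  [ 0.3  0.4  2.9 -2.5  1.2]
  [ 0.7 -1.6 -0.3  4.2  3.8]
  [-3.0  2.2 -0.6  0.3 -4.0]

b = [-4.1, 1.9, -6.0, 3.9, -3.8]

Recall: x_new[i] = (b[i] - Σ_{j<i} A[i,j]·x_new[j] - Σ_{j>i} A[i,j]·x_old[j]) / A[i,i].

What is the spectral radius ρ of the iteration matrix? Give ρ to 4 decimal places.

Let D = diag(7.3, 4.7, 2.9, 4.2, -4); L, U the strict triangles.
GS T = -(D+L)⁻¹U: row 0 first, T[0,4] = -(-3.8)/(7.3) = +0.5205; later rows by forward substitution.
  T[0,:] = [+0.0000 +0.3973 +0.3151 -0.2877 +0.5205]
  T[1,:] = [+0.0000 +0.2282 +0.3299 -0.9525 +0.4905]
  T[2,:] = [+0.0000 -0.0726 -0.0781 +1.0232 -0.5353]
  T[3,:] = [+0.0000 +0.0155 +0.0676 -0.2418 -0.8429]
  T[4,:] = [+0.0000 -0.1604 -0.0381 -0.4797 -0.1035]
|eigenvalues of T|: 0.8908, 0.4459, 0.2952, 0.2952, 0.0000.
spectral radius ρ = 0.8908; 0.8908 < 1: convergent.

0.8908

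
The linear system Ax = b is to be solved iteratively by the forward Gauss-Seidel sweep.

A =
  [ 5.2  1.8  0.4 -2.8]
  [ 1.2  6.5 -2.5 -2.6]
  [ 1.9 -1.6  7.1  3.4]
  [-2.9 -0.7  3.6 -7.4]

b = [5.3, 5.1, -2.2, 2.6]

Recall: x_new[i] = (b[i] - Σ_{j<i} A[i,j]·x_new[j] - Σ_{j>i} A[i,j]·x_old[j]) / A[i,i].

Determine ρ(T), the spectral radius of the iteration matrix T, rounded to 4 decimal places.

0.6374

Diagonal D = diag(5.2, 6.5, 7.1, -7.4); L, U strict lower/upper.
GS T = -(D+L)⁻¹U: row 0 first, T[0,3] = -(-2.8)/(5.2) = +0.5385; later rows by forward substitution.
  T[0,:] = [+0.0000, -0.3462, -0.0769, +0.5385]
  T[1,:] = [+0.0000, +0.0639, +0.3988, +0.3006]
  T[2,:] = [+0.0000, +0.1070, +0.1105, -0.5552]
  T[3,:] = [+0.0000, +0.1817, +0.0462, -0.5096]
eigenvalue magnitudes: 0.6374, 0.1980, 0.1980, 0.0000.
ρ = 0.6374; 0.6374 < 1: convergent.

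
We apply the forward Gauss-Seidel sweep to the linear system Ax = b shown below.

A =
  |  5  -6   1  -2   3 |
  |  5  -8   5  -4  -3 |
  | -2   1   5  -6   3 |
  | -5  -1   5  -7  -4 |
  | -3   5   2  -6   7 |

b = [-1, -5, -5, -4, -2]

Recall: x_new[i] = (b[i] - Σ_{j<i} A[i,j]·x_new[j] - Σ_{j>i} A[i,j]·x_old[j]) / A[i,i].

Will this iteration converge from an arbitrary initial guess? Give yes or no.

Diagonal D = diag(5, -8, 5, -7, 7); L, U strict lower/upper.
T_GS = -(D+L)⁻¹U: row 0 first, T[0,2] = -(1)/(5) = -0.2000; later rows by forward substitution.
  T[0,:] = [+0.0000  +1.2000  -0.2000  +0.4000  -0.6000]
  T[1,:] = [+0.0000  +0.7500  +0.5000  -0.2500  -0.7500]
  T[2,:] = [+0.0000  +0.3300  -0.1800  +1.4100  -0.6900]
  T[3,:] = [+0.0000  -0.7286  -0.0571  +0.7571  -0.5286]
  T[4,:] = [+0.0000  -0.7402  -0.4404  +0.5961  +0.0227]
moduli |λ_i(T)| = 1.4724, 0.6676, 0.4735, 0.4735, 0.0000.
spectral radius ρ = 1.4724; 1.4724 > 1, so it fails to converge.

no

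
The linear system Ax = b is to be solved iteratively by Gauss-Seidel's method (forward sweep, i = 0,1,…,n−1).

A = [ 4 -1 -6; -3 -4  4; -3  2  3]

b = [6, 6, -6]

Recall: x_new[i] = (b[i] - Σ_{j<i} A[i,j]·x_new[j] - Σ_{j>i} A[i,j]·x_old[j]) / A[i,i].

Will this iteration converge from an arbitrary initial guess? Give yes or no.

no

Write A = D+L+U with D = diag(4, -4, 3).
GS T = -(D+L)⁻¹U: row 0 first, T[0,1] = -(-1)/(4) = +0.2500; later rows by forward substitution.
  T[0,:] = [+0.0000, +0.2500, +1.5000]
  T[1,:] = [+0.0000, -0.1875, -0.1250]
  T[2,:] = [+0.0000, +0.3750, +1.5833]
|λ(T)| sorted: 1.5565, 0.1606, 0.0000.
ρ = 1.5565; 1.5565 > 1: divergent.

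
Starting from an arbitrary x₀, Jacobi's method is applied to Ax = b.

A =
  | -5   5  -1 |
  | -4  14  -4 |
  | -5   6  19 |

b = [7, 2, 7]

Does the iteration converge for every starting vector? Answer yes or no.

Let D = diag(-5, 14, 19); L, U the strict triangles.
Jacobi: T = -D⁻¹(L+U), T[2,1] = -(6)/(19) = -0.3158; T[2,2] = 0.
  T[0,:] = [+0.0000 +1.0000 -0.2000]
  T[1,:] = [+0.2857 +0.0000 +0.2857]
  T[2,:] = [+0.2632 -0.3158 +0.0000]
moduli |λ_i(T)| = 0.5570, 0.4091, 0.4091.
ρ(T) = max|λ| = 0.5570; 0.5570 < 1, so it converges for any x₀.

yes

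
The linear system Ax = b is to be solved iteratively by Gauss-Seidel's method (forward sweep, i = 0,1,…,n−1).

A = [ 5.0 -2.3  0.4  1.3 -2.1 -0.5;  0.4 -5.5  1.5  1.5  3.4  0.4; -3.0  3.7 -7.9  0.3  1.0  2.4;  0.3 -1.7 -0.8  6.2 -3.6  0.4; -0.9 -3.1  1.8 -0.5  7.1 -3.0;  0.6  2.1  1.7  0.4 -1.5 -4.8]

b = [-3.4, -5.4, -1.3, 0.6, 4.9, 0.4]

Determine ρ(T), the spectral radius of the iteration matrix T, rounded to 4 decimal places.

0.8690

Write A = D+L+U with D = diag(5, -5.5, -7.9, 6.2, 7.1, -4.8).
GS T = -(D+L)⁻¹U: row 0 first, T[0,5] = -(-0.5)/(5) = +0.1000; later rows by forward substitution.
  T[0,:] = [+0.0000  +0.4600  -0.0800  -0.2600  +0.4200  +0.1000]
  T[1,:] = [+0.0000  +0.0335  +0.2669  +0.2538  +0.6487  +0.0800]
  T[2,:] = [+0.0000  -0.1590  +0.1554  +0.2556  +0.2709  +0.3033]
  T[3,:] = [+0.0000  -0.0336  +0.0971  +0.1152  +0.7732  -0.0083]
  T[4,:] = [+0.0000  +0.1109  +0.0738  +0.0212  +0.3222  +0.3927]
  T[5,:] = [+0.0000  -0.0216  +0.1468  +0.1720  +0.3960  +0.0315]
|λ(T)| sorted: 0.8690, 0.1816, 0.1816, 0.0714, 0.0714, 0.0000.
ρ = 0.8690; 0.8690 < 1 ⇒ converges.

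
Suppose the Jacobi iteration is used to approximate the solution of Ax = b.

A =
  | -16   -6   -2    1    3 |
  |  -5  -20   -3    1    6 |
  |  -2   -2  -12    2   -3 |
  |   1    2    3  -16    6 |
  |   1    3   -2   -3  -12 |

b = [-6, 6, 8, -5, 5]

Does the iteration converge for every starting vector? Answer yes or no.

Let D = diag(-16, -20, -12, -16, -12); L, U the strict triangles.
Jacobi T = -D⁻¹(L+U): T[4,1] = -(3)/(-12) = +0.2500; T[4,4] = 0.
  T[0,:] = [+0.0000, -0.3750, -0.1250, +0.0625, +0.1875]
  T[1,:] = [-0.2500, +0.0000, -0.1500, +0.0500, +0.3000]
  T[2,:] = [-0.1667, -0.1667, +0.0000, +0.1667, -0.2500]
  T[3,:] = [+0.0625, +0.1250, +0.1875, +0.0000, +0.3750]
  T[4,:] = [+0.0833, +0.2500, -0.1667, -0.2500, +0.0000]
|λ(T)| sorted: 0.5096, 0.3054, 0.3054, 0.0817, 0.0817.
ρ(T) = max|λ| = 0.5096; 0.5096 < 1: convergent.

yes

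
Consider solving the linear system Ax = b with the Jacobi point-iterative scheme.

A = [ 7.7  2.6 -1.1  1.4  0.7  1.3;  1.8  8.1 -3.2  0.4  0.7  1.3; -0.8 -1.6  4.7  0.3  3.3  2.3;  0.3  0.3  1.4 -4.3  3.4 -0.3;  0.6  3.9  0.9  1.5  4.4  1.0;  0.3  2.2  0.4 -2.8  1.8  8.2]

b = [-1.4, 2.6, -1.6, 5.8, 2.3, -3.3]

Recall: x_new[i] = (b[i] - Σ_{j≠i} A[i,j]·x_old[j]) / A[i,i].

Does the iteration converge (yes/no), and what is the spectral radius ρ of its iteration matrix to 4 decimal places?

Write A = D+L+U with D = diag(7.7, 8.1, 4.7, -4.3, 4.4, 8.2).
Jacobi T = -D⁻¹(L+U): T[2,3] = -(0.3)/(4.7) = -0.0638; T[2,2] = 0.
  T[0,:] = [+0.0000  -0.3377  +0.1429  -0.1818  -0.0909  -0.1688]
  T[1,:] = [-0.2222  +0.0000  +0.3951  -0.0494  -0.0864  -0.1605]
  T[2,:] = [+0.1702  +0.3404  +0.0000  -0.0638  -0.7021  -0.4894]
  T[3,:] = [+0.0698  +0.0698  +0.3256  +0.0000  +0.7907  -0.0698]
  T[4,:] = [-0.1364  -0.8864  -0.2045  -0.3409  +0.0000  -0.2273]
  T[5,:] = [-0.0366  -0.2683  -0.0488  +0.3415  -0.2195  +0.0000]
eigenvalue magnitudes: 0.8237, 0.6595, 0.6595, 0.5181, 0.5181, 0.1511.
spectral radius ρ = 0.8237; 0.8237 < 1, so it converges for any x₀.

yes, ρ = 0.8237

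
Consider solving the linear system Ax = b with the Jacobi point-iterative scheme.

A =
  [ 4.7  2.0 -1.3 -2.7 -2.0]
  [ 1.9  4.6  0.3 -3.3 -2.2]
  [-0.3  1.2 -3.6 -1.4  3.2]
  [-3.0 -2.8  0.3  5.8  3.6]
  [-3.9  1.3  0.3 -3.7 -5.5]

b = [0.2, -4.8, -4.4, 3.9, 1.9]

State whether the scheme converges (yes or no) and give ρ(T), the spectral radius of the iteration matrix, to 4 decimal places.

Write A = D+L+U with D = diag(4.7, 4.6, -3.6, 5.8, -5.5).
Jacobi: T = -D⁻¹(L+U), T[0,2] = -(-1.3)/(4.7) = +0.2766; T[0,0] = 0.
  T[0,:] = [+0.0000 -0.4255 +0.2766 +0.5745 +0.4255]
  T[1,:] = [-0.4130 +0.0000 -0.0652 +0.7174 +0.4783]
  T[2,:] = [-0.0833 +0.3333 +0.0000 -0.3889 +0.8889]
  T[3,:] = [+0.5172 +0.4828 -0.0517 +0.0000 -0.6207]
  T[4,:] = [-0.7091 +0.2364 +0.0545 -0.6727 +0.0000]
|λ(T)| sorted: 1.1447, 0.6670, 0.6670, 0.6306, 0.5155.
ρ = 1.1447; 1.1447 > 1: divergent.

no, ρ = 1.1447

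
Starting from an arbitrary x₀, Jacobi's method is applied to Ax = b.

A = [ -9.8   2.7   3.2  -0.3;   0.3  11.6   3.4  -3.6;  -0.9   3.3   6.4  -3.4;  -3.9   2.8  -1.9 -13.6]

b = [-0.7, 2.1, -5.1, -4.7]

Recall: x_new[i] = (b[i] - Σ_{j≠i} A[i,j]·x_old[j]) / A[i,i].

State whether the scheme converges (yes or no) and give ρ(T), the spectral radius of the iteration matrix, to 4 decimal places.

Write A = D+L+U with D = diag(-9.8, 11.6, 6.4, -13.6).
T_J = -D⁻¹(L+U): T[3,2] = -(-1.9)/(-13.6) = -0.1397; T[3,3] = 0.
  T[0,:] = [+0.0000  +0.2755  +0.3265  -0.0306]
  T[1,:] = [-0.0259  +0.0000  -0.2931  +0.3103]
  T[2,:] = [+0.1406  -0.5156  +0.0000  +0.5312]
  T[3,:] = [-0.2868  +0.2059  -0.1397  +0.0000]
eigenvalue magnitudes: 0.6212, 0.3215, 0.3181, 0.3181.
ρ(T) = max|λ| = 0.6212; 0.6212 < 1: convergent.

yes, ρ = 0.6212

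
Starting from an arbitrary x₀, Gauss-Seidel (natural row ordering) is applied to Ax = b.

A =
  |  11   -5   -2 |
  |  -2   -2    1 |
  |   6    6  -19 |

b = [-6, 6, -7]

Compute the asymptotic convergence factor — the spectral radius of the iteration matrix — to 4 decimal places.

0.4545

Write A = D+L+U with D = diag(11, -2, -19).
Gauss-Seidel: T = -(D+L)⁻¹U, row 0 first, T[0,2] = -(-2)/(11) = +0.1818; later rows by forward substitution.
  T[0,:] = [+0.0000 +0.4545 +0.1818]
  T[1,:] = [+0.0000 -0.4545 +0.3182]
  T[2,:] = [+0.0000 -0.0000 +0.1579]
|roots of det(T-λI)|: 0.4545, 0.1579, 0.0000.
ρ(T) = max|λ| = 0.4545; 0.4545 < 1: convergent.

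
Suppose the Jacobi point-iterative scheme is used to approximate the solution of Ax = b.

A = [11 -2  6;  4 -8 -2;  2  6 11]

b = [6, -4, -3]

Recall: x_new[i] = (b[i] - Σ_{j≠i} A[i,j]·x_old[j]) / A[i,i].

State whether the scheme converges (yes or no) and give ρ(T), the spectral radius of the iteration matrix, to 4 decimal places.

Split A = D + L + U, D = diag(11, -8, 11).
T_J = -D⁻¹(L+U): T[1,0] = -(4)/(-8) = +0.5000; T[1,1] = 0.
  T[0,:] = [+0.0000 +0.1818 -0.5455]
  T[1,:] = [+0.5000 +0.0000 -0.2500]
  T[2,:] = [-0.1818 -0.5455 +0.0000]
|eigenvalues of T|: 0.7349, 0.4622, 0.4622.
ρ(T) = max|λ| = 0.7349; 0.7349 < 1 ⇒ converges.

yes, ρ = 0.7349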